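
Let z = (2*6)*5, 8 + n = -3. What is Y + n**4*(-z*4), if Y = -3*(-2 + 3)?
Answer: -3513843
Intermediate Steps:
n = -11 (n = -8 - 3 = -11)
Y = -3 ≈ -3.0000
z = 60 (z = 12*5 = 60)
Y + n**4*(-z*4) = -3 + (-11)**4*(-1*60*4) = -3 + 14641*(-60*4) = -3 + 14641*(-240) = -3 - 3513840 = -3513843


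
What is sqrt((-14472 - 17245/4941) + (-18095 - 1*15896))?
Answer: 4*I*sqrt(912990538)/549 ≈ 220.15*I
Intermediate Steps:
sqrt((-14472 - 17245/4941) + (-18095 - 1*15896)) = sqrt((-14472 - 17245*1/4941) + (-18095 - 15896)) = sqrt((-14472 - 17245/4941) - 33991) = sqrt(-71523397/4941 - 33991) = sqrt(-239472928/4941) = 4*I*sqrt(912990538)/549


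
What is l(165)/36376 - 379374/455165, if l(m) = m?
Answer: -13725006399/16557082040 ≈ -0.82895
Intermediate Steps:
l(165)/36376 - 379374/455165 = 165/36376 - 379374/455165 = -13725006399/16557082040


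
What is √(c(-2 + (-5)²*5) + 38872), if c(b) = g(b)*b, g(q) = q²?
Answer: √1899739 ≈ 1378.3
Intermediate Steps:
c(b) = b³ (c(b) = b²*b = b³)
√(c(-2 + (-5)²*5) + 38872) = √((-2 + (-5)²*5)³ + 38872) = √((-2 + 25*5)³ + 38872) = √((-2 + 125)³ + 38872) = √(123³ + 38872) = √(1860867 + 38872) = √1899739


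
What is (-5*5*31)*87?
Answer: -67425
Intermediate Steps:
(-5*5*31)*87 = -25*31*87 = -775*87 = -67425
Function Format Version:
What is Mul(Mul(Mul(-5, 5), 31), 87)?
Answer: -67425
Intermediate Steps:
Mul(Mul(Mul(-5, 5), 31), 87) = Mul(Mul(-25, 31), 87) = Mul(-775, 87) = -67425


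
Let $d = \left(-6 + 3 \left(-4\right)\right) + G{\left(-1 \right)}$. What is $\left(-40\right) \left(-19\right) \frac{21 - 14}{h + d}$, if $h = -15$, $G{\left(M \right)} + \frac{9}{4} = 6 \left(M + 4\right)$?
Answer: $- \frac{21280}{69} \approx -308.41$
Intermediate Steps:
$G{\left(M \right)} = \frac{87}{4} + 6 M$ ($G{\left(M \right)} = - \frac{9}{4} + 6 \left(M + 4\right) = - \frac{9}{4} + 6 \left(4 + M\right) = - \frac{9}{4} + \left(24 + 6 M\right) = \frac{87}{4} + 6 M$)
$d = - \frac{9}{4}$ ($d = \left(-6 + 3 \left(-4\right)\right) + \left(\frac{87}{4} + 6 \left(-1\right)\right) = \left(-6 - 12\right) + \left(\frac{87}{4} - 6\right) = -18 + \frac{63}{4} = - \frac{9}{4} \approx -2.25$)
$\left(-40\right) \left(-19\right) \frac{21 - 14}{h + d} = \left(-40\right) \left(-19\right) \frac{21 - 14}{-15 - \frac{9}{4}} = 760 \frac{7}{- \frac{69}{4}} = 760 \cdot 7 \left(- \frac{4}{69}\right) = 760 \left(- \frac{28}{69}\right) = - \frac{21280}{69}$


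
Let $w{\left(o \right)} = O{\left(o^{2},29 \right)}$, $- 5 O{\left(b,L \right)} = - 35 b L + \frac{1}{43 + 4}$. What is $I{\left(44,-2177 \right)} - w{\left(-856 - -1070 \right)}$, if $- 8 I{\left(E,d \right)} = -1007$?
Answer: $- \frac{17477348787}{1880} \approx -9.2965 \cdot 10^{6}$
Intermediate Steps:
$I{\left(E,d \right)} = \frac{1007}{8}$ ($I{\left(E,d \right)} = \left(- \frac{1}{8}\right) \left(-1007\right) = \frac{1007}{8}$)
$O{\left(b,L \right)} = - \frac{1}{235} + 7 L b$ ($O{\left(b,L \right)} = - \frac{- 35 b L + \frac{1}{43 + 4}}{5} = - \frac{- 35 L b + \frac{1}{47}}{5} = - \frac{\frac{1}{47} - 35 L b}{5} = - \frac{1}{235} + 7 L b$)
$w{\left(o \right)} = - \frac{1}{235} + 203 o^{2}$ ($w{\left(o \right)} = - \frac{1}{235} + 7 \cdot 29 o^{2} = - \frac{1}{235} + 203 o^{2}$)
$I{\left(44,-2177 \right)} - w{\left(-856 - -1070 \right)} = \frac{1007}{8} - \left(- \frac{1}{235} + 203 \left(-856 - -1070\right)^{2}\right) = \frac{1007}{8} - \left(- \frac{1}{235} + 203 \left(-856 + 1070\right)^{2}\right) = \frac{1007}{8} - \left(- \frac{1}{235} + 203 \cdot 214^{2}\right) = \frac{1007}{8} - \left(- \frac{1}{235} + 203 \cdot 45796\right) = \frac{1007}{8} - \left(- \frac{1}{235} + 9296588\right) = \frac{1007}{8} - \frac{2184698179}{235} = - \frac{17477348787}{1880}$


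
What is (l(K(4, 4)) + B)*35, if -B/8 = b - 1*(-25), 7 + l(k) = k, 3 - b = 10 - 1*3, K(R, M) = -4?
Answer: -6265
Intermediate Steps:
b = -4 (b = 3 - (10 - 1*3) = 3 - (10 - 3) = 3 - 1*7 = 3 - 7 = -4)
l(k) = -7 + k
B = -168 (B = -8*(-4 - 1*(-25)) = -8*(-4 + 25) = -8*21 = -168)
(l(K(4, 4)) + B)*35 = ((-7 - 4) - 168)*35 = (-11 - 168)*35 = -179*35 = -6265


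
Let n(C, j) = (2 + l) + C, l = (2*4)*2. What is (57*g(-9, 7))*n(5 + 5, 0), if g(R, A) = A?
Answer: 11172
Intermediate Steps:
l = 16 (l = 8*2 = 16)
n(C, j) = 18 + C (n(C, j) = (2 + 16) + C = 18 + C)
(57*g(-9, 7))*n(5 + 5, 0) = (57*7)*(18 + (5 + 5)) = 399*(18 + 10) = 399*28 = 11172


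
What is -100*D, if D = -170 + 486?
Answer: -31600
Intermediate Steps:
D = 316
-100*D = -100*316 = -31600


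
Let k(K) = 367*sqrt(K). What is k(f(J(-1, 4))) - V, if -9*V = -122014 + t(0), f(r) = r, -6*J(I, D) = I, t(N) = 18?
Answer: -121996/9 + 367*sqrt(6)/6 ≈ -13405.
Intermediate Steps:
J(I, D) = -I/6
V = 121996/9 (V = -(-122014 + 18)/9 = -1/9*(-121996) = 121996/9 ≈ 13555.)
k(f(J(-1, 4))) - V = 367*sqrt(-1/6*(-1)) - 1*121996/9 = 367*sqrt(1/6) - 121996/9 = 367*(sqrt(6)/6) - 121996/9 = 367*sqrt(6)/6 - 121996/9 = -121996/9 + 367*sqrt(6)/6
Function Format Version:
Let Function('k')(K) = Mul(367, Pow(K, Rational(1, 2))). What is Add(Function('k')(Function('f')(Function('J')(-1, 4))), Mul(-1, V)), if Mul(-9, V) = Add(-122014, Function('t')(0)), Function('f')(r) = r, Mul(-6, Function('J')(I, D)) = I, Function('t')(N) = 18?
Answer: Add(Rational(-121996, 9), Mul(Rational(367, 6), Pow(6, Rational(1, 2)))) ≈ -13405.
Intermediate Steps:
Function('J')(I, D) = Mul(Rational(-1, 6), I)
V = Rational(121996, 9) (V = Mul(Rational(-1, 9), Add(-122014, 18)) = Mul(Rational(-1, 9), -121996) = Rational(121996, 9) ≈ 13555.)
Add(Function('k')(Function('f')(Function('J')(-1, 4))), Mul(-1, V)) = Add(Mul(367, Pow(Mul(Rational(-1, 6), -1), Rational(1, 2))), Mul(-1, Rational(121996, 9))) = Add(Mul(367, Pow(Rational(1, 6), Rational(1, 2))), Rational(-121996, 9)) = Add(Mul(367, Mul(Rational(1, 6), Pow(6, Rational(1, 2)))), Rational(-121996, 9)) = Add(Mul(Rational(367, 6), Pow(6, Rational(1, 2))), Rational(-121996, 9)) = Add(Rational(-121996, 9), Mul(Rational(367, 6), Pow(6, Rational(1, 2))))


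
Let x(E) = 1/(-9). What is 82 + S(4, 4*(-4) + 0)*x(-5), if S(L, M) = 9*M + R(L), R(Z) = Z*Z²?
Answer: 818/9 ≈ 90.889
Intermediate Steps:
R(Z) = Z³
S(L, M) = L³ + 9*M (S(L, M) = 9*M + L³ = L³ + 9*M)
x(E) = -⅑
82 + S(4, 4*(-4) + 0)*x(-5) = 82 + (4³ + 9*(4*(-4) + 0))*(-⅑) = 82 + (64 + 9*(-16 + 0))*(-⅑) = 82 + (64 + 9*(-16))*(-⅑) = 82 + (64 - 144)*(-⅑) = 82 - 80*(-⅑) = 82 + 80/9 = 818/9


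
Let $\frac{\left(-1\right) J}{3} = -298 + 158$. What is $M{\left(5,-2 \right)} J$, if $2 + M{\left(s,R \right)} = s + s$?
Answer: $3360$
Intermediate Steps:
$J = 420$ ($J = - 3 \left(-298 + 158\right) = \left(-3\right) \left(-140\right) = 420$)
$M{\left(s,R \right)} = -2 + 2 s$ ($M{\left(s,R \right)} = -2 + \left(s + s\right) = -2 + 2 s$)
$M{\left(5,-2 \right)} J = \left(-2 + 2 \cdot 5\right) 420 = \left(-2 + 10\right) 420 = 8 \cdot 420 = 3360$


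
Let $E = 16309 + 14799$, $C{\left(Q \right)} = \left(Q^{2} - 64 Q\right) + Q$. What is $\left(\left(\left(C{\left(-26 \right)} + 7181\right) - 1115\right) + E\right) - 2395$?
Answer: $37093$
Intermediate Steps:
$C{\left(Q \right)} = Q^{2} - 63 Q$
$E = 31108$
$\left(\left(\left(C{\left(-26 \right)} + 7181\right) - 1115\right) + E\right) - 2395 = \left(\left(\left(- 26 \left(-63 - 26\right) + 7181\right) - 1115\right) + 31108\right) - 2395 = \left(\left(\left(\left(-26\right) \left(-89\right) + 7181\right) - 1115\right) + 31108\right) - 2395 = \left(\left(\left(2314 + 7181\right) - 1115\right) + 31108\right) - 2395 = \left(\left(9495 - 1115\right) + 31108\right) - 2395 = \left(8380 + 31108\right) - 2395 = 39488 - 2395 = 37093$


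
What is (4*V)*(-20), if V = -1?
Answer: 80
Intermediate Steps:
(4*V)*(-20) = (4*(-1))*(-20) = -4*(-20) = 80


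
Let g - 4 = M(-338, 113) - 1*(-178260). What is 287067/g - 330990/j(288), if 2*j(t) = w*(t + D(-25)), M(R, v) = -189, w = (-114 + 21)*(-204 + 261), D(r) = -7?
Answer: 181830545809/88419045525 ≈ 2.0565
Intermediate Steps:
w = -5301 (w = -93*57 = -5301)
j(t) = 37107/2 - 5301*t/2 (j(t) = (-5301*(t - 7))/2 = (-5301*(-7 + t))/2 = (37107 - 5301*t)/2 = 37107/2 - 5301*t/2)
g = 178075 (g = 4 + (-189 - 1*(-178260)) = 4 + (-189 + 178260) = 4 + 178071 = 178075)
287067/g - 330990/j(288) = 287067/178075 - 330990/(37107/2 - 5301/2*288) = 287067*(1/178075) - 330990/(37107/2 - 763344) = 287067/178075 - 330990/(-1489581/2) = 287067/178075 - 330990*(-2/1489581) = 287067/178075 + 220660/496527 = 181830545809/88419045525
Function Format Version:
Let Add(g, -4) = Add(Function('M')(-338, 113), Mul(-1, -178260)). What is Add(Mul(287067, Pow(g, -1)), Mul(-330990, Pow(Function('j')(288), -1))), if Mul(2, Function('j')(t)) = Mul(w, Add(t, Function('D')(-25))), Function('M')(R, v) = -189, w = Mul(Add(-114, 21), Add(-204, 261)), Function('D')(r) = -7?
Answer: Rational(181830545809, 88419045525) ≈ 2.0565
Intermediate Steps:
w = -5301 (w = Mul(-93, 57) = -5301)
Function('j')(t) = Add(Rational(37107, 2), Mul(Rational(-5301, 2), t)) (Function('j')(t) = Mul(Rational(1, 2), Mul(-5301, Add(t, -7))) = Mul(Rational(1, 2), Mul(-5301, Add(-7, t))) = Mul(Rational(1, 2), Add(37107, Mul(-5301, t))) = Add(Rational(37107, 2), Mul(Rational(-5301, 2), t)))
g = 178075 (g = Add(4, Add(-189, Mul(-1, -178260))) = Add(4, Add(-189, 178260)) = Add(4, 178071) = 178075)
Add(Mul(287067, Pow(g, -1)), Mul(-330990, Pow(Function('j')(288), -1))) = Add(Mul(287067, Pow(178075, -1)), Mul(-330990, Pow(Add(Rational(37107, 2), Mul(Rational(-5301, 2), 288)), -1))) = Add(Mul(287067, Rational(1, 178075)), Mul(-330990, Pow(Add(Rational(37107, 2), -763344), -1))) = Add(Rational(287067, 178075), Mul(-330990, Pow(Rational(-1489581, 2), -1))) = Add(Rational(287067, 178075), Mul(-330990, Rational(-2, 1489581))) = Add(Rational(287067, 178075), Rational(220660, 496527)) = Rational(181830545809, 88419045525)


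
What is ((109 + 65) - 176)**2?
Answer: 4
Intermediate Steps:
((109 + 65) - 176)**2 = (174 - 176)**2 = (-2)**2 = 4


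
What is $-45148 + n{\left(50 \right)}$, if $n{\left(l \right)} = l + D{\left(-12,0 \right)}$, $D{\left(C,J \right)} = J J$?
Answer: $-45098$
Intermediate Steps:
$D{\left(C,J \right)} = J^{2}$
$n{\left(l \right)} = l$ ($n{\left(l \right)} = l + 0^{2} = l + 0 = l$)
$-45148 + n{\left(50 \right)} = -45148 + 50 = -45098$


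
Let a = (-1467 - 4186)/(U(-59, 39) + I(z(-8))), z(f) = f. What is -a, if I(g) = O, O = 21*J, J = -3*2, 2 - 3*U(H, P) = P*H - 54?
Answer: 16959/1979 ≈ 8.5695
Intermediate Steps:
U(H, P) = 56/3 - H*P/3 (U(H, P) = 2/3 - (P*H - 54)/3 = 2/3 - (H*P - 54)/3 = 2/3 - (-54 + H*P)/3 = 2/3 + (18 - H*P/3) = 56/3 - H*P/3)
J = -6
O = -126 (O = 21*(-6) = -126)
I(g) = -126
a = -16959/1979 (a = (-1467 - 4186)/((56/3 - 1/3*(-59)*39) - 126) = -5653/((56/3 + 767) - 126) = -5653/(2357/3 - 126) = -5653/1979/3 = -5653*3/1979 = -16959/1979 ≈ -8.5695)
-a = -1*(-16959/1979) = 16959/1979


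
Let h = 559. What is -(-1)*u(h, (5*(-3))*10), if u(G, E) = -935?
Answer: -935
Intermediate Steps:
-(-1)*u(h, (5*(-3))*10) = -(-1)*(-935) = -1*935 = -935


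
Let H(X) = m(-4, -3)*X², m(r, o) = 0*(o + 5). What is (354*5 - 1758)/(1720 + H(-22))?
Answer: 3/430 ≈ 0.0069767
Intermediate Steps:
m(r, o) = 0 (m(r, o) = 0*(5 + o) = 0)
H(X) = 0 (H(X) = 0*X² = 0)
(354*5 - 1758)/(1720 + H(-22)) = (354*5 - 1758)/(1720 + 0) = (1770 - 1758)/1720 = 12*(1/1720) = 3/430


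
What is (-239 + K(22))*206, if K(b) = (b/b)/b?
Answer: -541471/11 ≈ -49225.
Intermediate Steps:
K(b) = 1/b
(-239 + K(22))*206 = (-239 + 1/22)*206 = -5257/22*206 = -541471/11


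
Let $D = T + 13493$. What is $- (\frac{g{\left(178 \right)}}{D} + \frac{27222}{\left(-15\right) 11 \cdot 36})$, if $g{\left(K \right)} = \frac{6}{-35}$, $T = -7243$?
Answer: $\frac{99247469}{21656250} \approx 4.5829$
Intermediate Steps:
$g{\left(K \right)} = - \frac{6}{35}$ ($g{\left(K \right)} = 6 \left(- \frac{1}{35}\right) = - \frac{6}{35}$)
$D = 6250$ ($D = -7243 + 13493 = 6250$)
$- (\frac{g{\left(178 \right)}}{D} + \frac{27222}{\left(-15\right) 11 \cdot 36}) = - (- \frac{6}{35 \cdot 6250} + \frac{27222}{\left(-15\right) 11 \cdot 36}) = - (\left(- \frac{6}{35}\right) \frac{1}{6250} + \frac{27222}{\left(-165\right) 36}) = - (- \frac{3}{109375} + \frac{27222}{-5940}) = - (- \frac{3}{109375} + 27222 \left(- \frac{1}{5940}\right)) = - (- \frac{3}{109375} - \frac{4537}{990}) = \left(-1\right) \left(- \frac{99247469}{21656250}\right) = \frac{99247469}{21656250}$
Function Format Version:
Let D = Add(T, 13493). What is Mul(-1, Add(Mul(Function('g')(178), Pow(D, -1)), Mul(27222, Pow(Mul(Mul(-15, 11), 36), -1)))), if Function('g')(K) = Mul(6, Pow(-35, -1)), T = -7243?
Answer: Rational(99247469, 21656250) ≈ 4.5829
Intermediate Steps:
Function('g')(K) = Rational(-6, 35) (Function('g')(K) = Mul(6, Rational(-1, 35)) = Rational(-6, 35))
D = 6250 (D = Add(-7243, 13493) = 6250)
Mul(-1, Add(Mul(Function('g')(178), Pow(D, -1)), Mul(27222, Pow(Mul(Mul(-15, 11), 36), -1)))) = Mul(-1, Add(Mul(Rational(-6, 35), Pow(6250, -1)), Mul(27222, Pow(Mul(Mul(-15, 11), 36), -1)))) = Mul(-1, Add(Mul(Rational(-6, 35), Rational(1, 6250)), Mul(27222, Pow(Mul(-165, 36), -1)))) = Mul(-1, Add(Rational(-3, 109375), Mul(27222, Pow(-5940, -1)))) = Mul(-1, Add(Rational(-3, 109375), Mul(27222, Rational(-1, 5940)))) = Mul(-1, Add(Rational(-3, 109375), Rational(-4537, 990))) = Mul(-1, Rational(-99247469, 21656250)) = Rational(99247469, 21656250)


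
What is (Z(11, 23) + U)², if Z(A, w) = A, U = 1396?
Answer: 1979649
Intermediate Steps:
(Z(11, 23) + U)² = (11 + 1396)² = 1407² = 1979649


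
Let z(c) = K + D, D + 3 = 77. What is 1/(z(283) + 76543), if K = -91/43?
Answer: 43/3294440 ≈ 1.3052e-5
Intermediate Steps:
D = 74 (D = -3 + 77 = 74)
K = -91/43 (K = -91*1/43 = -91/43 ≈ -2.1163)
z(c) = 3091/43 (z(c) = -91/43 + 74 = 3091/43)
1/(z(283) + 76543) = 1/(3091/43 + 76543) = 1/(3294440/43) = 43/3294440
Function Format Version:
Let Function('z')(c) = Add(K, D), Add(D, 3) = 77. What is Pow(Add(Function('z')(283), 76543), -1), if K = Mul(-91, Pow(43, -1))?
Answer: Rational(43, 3294440) ≈ 1.3052e-5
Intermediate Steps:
D = 74 (D = Add(-3, 77) = 74)
K = Rational(-91, 43) (K = Mul(-91, Rational(1, 43)) = Rational(-91, 43) ≈ -2.1163)
Function('z')(c) = Rational(3091, 43) (Function('z')(c) = Add(Rational(-91, 43), 74) = Rational(3091, 43))
Pow(Add(Function('z')(283), 76543), -1) = Pow(Add(Rational(3091, 43), 76543), -1) = Pow(Rational(3294440, 43), -1) = Rational(43, 3294440)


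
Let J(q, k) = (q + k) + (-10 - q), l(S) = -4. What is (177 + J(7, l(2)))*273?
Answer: 44499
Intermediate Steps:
J(q, k) = -10 + k (J(q, k) = (k + q) + (-10 - q) = -10 + k)
(177 + J(7, l(2)))*273 = (177 + (-10 - 4))*273 = (177 - 14)*273 = 163*273 = 44499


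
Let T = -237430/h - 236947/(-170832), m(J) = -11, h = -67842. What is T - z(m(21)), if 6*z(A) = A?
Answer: 12980528633/1931597424 ≈ 6.7201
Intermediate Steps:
z(A) = A/6
T = 9439266689/1931597424 (T = -237430/(-67842) - 236947/(-170832) = -237430*(-1/67842) - 236947*(-1/170832) = 118715/33921 + 236947/170832 = 9439266689/1931597424 ≈ 4.8868)
T - z(m(21)) = 9439266689/1931597424 - (-11)/6 = 9439266689/1931597424 - 1*(-11/6) = 9439266689/1931597424 + 11/6 = 12980528633/1931597424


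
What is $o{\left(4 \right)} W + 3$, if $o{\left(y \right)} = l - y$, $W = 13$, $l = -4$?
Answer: $-101$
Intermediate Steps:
$o{\left(y \right)} = -4 - y$
$o{\left(4 \right)} W + 3 = \left(-4 - 4\right) 13 + 3 = \left(-8\right) 13 + 3 = -104 + 3 = -101$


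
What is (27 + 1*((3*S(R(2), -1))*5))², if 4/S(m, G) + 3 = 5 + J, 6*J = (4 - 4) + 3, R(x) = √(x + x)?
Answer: 2601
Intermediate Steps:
R(x) = √2*√x (R(x) = √(2*x) = √2*√x)
J = ½ (J = ((4 - 4) + 3)/6 = (0 + 3)/6 = (⅙)*3 = ½ ≈ 0.50000)
S(m, G) = 8/5 (S(m, G) = 4/(-3 + (5 + ½)) = 4/(-3 + 11/2) = 4/(5/2) = 4*(⅖) = 8/5)
(27 + 1*((3*S(R(2), -1))*5))² = (27 + 1*((3*(8/5))*5))² = (27 + 1*((24/5)*5))² = (27 + 1*24)² = (27 + 24)² = 51² = 2601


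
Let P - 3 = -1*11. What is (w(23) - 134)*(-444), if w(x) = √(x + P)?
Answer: 59496 - 444*√15 ≈ 57776.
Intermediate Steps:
P = -8 (P = 3 - 1*11 = 3 - 11 = -8)
w(x) = √(-8 + x) (w(x) = √(x - 8) = √(-8 + x))
(w(23) - 134)*(-444) = (√(-8 + 23) - 134)*(-444) = (√15 - 134)*(-444) = (-134 + √15)*(-444) = 59496 - 444*√15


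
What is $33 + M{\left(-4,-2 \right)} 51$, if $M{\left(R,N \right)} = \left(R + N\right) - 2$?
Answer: $-375$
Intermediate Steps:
$M{\left(R,N \right)} = -2 + N + R$ ($M{\left(R,N \right)} = \left(N + R\right) - 2 = -2 + N + R$)
$33 + M{\left(-4,-2 \right)} 51 = 33 + \left(-2 - 2 - 4\right) 51 = 33 - 408 = -375$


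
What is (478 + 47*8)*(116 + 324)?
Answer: 375760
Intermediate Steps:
(478 + 47*8)*(116 + 324) = (478 + 376)*440 = 854*440 = 375760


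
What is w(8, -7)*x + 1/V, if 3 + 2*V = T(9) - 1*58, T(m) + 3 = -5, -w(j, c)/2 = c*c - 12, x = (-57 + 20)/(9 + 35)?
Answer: 94417/1518 ≈ 62.198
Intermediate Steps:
x = -37/44 ≈ -0.84091
w(j, c) = 24 - 2*c² (w(j, c) = -2*(c*c - 12) = -2*(c² - 12) = -2*(-12 + c²) = 24 - 2*c²)
T(m) = -8 (T(m) = -3 - 5 = -8)
V = -69/2 (V = -3/2 + (-8 - 1*58)/2 = -3/2 + (-8 - 58)/2 = -3/2 + (½)*(-66) = -3/2 - 33 = -69/2 ≈ -34.500)
w(8, -7)*x + 1/V = (24 - 2*(-7)²)*(-37/44) + 1/(-69/2) = (24 - 2*49)*(-37/44) - 2/69 = (24 - 98)*(-37/44) - 2/69 = -74*(-37/44) - 2/69 = 1369/22 - 2/69 = 94417/1518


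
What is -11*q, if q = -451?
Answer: 4961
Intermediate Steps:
-11*q = -11*(-451) = 4961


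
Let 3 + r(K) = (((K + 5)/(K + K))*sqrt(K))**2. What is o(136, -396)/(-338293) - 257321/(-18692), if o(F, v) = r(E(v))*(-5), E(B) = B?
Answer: 34468074553943/2504055611376 ≈ 13.765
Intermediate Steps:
r(K) = -3 + (5 + K)**2/(4*K) (r(K) = -3 + (((K + 5)/(K + K))*sqrt(K))**2 = -3 + (((5 + K)/((2*K)))*sqrt(K))**2 = -3 + (((5 + K)*(1/(2*K)))*sqrt(K))**2 = -3 + (((5 + K)/(2*K))*sqrt(K))**2 = -3 + ((5 + K)/(2*sqrt(K)))**2 = -3 + (5 + K)**2/(4*K))
o(F, v) = 15 - 5*(5 + v)**2/(4*v) (o(F, v) = (-3 + (5 + v)**2/(4*v))*(-5) = 15 - 5*(5 + v)**2/(4*v))
o(136, -396)/(-338293) - 257321/(-18692) = (15 - 5/4*(5 - 396)**2/(-396))/(-338293) - 257321/(-18692) = (15 - 5/4*(-1/396)*(-391)**2)*(-1/338293) - 257321*(-1/18692) = (15 - 5/4*(-1/396)*152881)*(-1/338293) + 257321/18692 = (15 + 764405/1584)*(-1/338293) + 257321/18692 = (788165/1584)*(-1/338293) + 257321/18692 = -788165/535856112 + 257321/18692 = 34468074553943/2504055611376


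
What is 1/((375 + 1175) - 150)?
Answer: 1/1400 ≈ 0.00071429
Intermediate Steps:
1/((375 + 1175) - 150) = 1/(1550 - 150) = 1/1400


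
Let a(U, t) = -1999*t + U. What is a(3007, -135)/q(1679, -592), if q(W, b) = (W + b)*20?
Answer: 68218/5435 ≈ 12.552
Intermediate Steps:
a(U, t) = U - 1999*t
q(W, b) = 20*W + 20*b
a(3007, -135)/q(1679, -592) = (3007 - 1999*(-135))/(20*1679 + 20*(-592)) = (3007 + 269865)/(33580 - 11840) = 272872/21740 = 272872*(1/21740) = 68218/5435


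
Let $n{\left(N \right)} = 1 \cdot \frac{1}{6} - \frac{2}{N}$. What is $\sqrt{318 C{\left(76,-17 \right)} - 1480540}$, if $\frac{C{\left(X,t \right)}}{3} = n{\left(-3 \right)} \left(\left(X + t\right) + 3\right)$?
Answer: $25 i \sqrt{2290} \approx 1196.3 i$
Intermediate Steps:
$n{\left(N \right)} = \frac{1}{6} - \frac{2}{N}$ ($n{\left(N \right)} = 1 \cdot \frac{1}{6} - \frac{2}{N} = \frac{1}{6} - \frac{2}{N}$)
$C{\left(X,t \right)} = \frac{15}{2} + \frac{5 X}{2} + \frac{5 t}{2}$ ($C{\left(X,t \right)} = 3 \frac{-12 - 3}{6 \left(-3\right)} \left(\left(X + t\right) + 3\right) = 3 \cdot \frac{1}{6} \left(- \frac{1}{3}\right) \left(-15\right) \left(3 + X + t\right) = 3 \frac{5 \left(3 + X + t\right)}{6} = 3 \left(\frac{5}{2} + \frac{5 X}{6} + \frac{5 t}{6}\right) = \frac{15}{2} + \frac{5 X}{2} + \frac{5 t}{2}$)
$\sqrt{318 C{\left(76,-17 \right)} - 1480540} = \sqrt{318 \left(\frac{15}{2} + \frac{5}{2} \cdot 76 + \frac{5}{2} \left(-17\right)\right) - 1480540} = \sqrt{318 \left(\frac{15}{2} + 190 - \frac{85}{2}\right) - 1480540} = \sqrt{318 \cdot 155 - 1480540} = \sqrt{49290 - 1480540} = \sqrt{-1431250} = 25 i \sqrt{2290}$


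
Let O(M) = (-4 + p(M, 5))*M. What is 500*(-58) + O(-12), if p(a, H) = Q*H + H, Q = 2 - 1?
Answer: -29072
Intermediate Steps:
Q = 1
p(a, H) = 2*H (p(a, H) = 1*H + H = H + H = 2*H)
O(M) = 6*M (O(M) = (-4 + 2*5)*M = (-4 + 10)*M = 6*M)
500*(-58) + O(-12) = 500*(-58) + 6*(-12) = -29000 - 72 = -29072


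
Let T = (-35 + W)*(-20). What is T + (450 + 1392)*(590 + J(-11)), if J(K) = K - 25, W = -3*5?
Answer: 1021468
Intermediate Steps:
W = -15
J(K) = -25 + K
T = 1000 (T = (-35 - 15)*(-20) = -50*(-20) = 1000)
T + (450 + 1392)*(590 + J(-11)) = 1000 + (450 + 1392)*(590 + (-25 - 11)) = 1000 + 1842*(590 - 36) = 1000 + 1842*554 = 1000 + 1020468 = 1021468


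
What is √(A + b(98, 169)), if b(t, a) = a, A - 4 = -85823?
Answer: 5*I*√3426 ≈ 292.66*I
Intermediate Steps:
A = -85819 (A = 4 - 85823 = -85819)
√(A + b(98, 169)) = √(-85819 + 169) = √(-85650) = 5*I*√3426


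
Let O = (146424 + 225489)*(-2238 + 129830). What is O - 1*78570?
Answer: 47453044926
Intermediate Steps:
O = 47453123496 (O = 371913*127592 = 47453123496)
O - 1*78570 = 47453123496 - 1*78570 = 47453123496 - 78570 = 47453044926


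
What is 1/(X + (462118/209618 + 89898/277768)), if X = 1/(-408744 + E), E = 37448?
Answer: 1351173355912544/3416054888757839 ≈ 0.39554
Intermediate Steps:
X = -1/371296 (X = 1/(-408744 + 37448) = 1/(-371296) = -1/371296 ≈ -2.6933e-6)
1/(X + (462118/209618 + 89898/277768)) = 1/(-1/371296 + (462118/209618 + 89898/277768)) = 1/(-1/371296 + (462118*(1/209618) + 89898*(1/277768))) = 1/(-1/371296 + (231059/104809 + 44949/138884)) = 1/(-1/371296 + 36801457897/14556293156) = 1/(3416054888757839/1351173355912544) = 1351173355912544/3416054888757839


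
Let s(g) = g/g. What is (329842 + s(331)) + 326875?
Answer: 656718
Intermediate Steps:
s(g) = 1
(329842 + s(331)) + 326875 = (329842 + 1) + 326875 = 329843 + 326875 = 656718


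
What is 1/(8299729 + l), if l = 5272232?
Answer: 1/13571961 ≈ 7.3681e-8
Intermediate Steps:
1/(8299729 + l) = 1/(8299729 + 5272232) = 1/13571961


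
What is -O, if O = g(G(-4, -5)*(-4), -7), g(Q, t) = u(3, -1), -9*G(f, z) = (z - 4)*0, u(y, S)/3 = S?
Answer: 3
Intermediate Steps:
u(y, S) = 3*S
G(f, z) = 0 (G(f, z) = -(z - 4)*0/9 = -(-4 + z)*0/9 = -1/9*0 = 0)
g(Q, t) = -3 (g(Q, t) = 3*(-1) = -3)
O = -3
-O = -1*(-3) = 3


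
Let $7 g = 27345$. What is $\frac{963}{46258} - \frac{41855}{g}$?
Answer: $- \frac{2705313379}{252985002} \approx -10.694$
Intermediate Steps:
$g = \frac{27345}{7}$ ($g = \frac{1}{7} \cdot 27345 = \frac{27345}{7} \approx 3906.4$)
$\frac{963}{46258} - \frac{41855}{g} = \frac{963}{46258} - \frac{41855}{\frac{27345}{7}} = 963 \cdot \frac{1}{46258} - \frac{58597}{5469} = \frac{963}{46258} - \frac{58597}{5469} = - \frac{2705313379}{252985002}$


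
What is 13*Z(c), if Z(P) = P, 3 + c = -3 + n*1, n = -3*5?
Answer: -273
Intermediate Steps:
n = -15
c = -21 (c = -3 + (-3 - 15*1) = -3 + (-3 - 15) = -3 - 18 = -21)
13*Z(c) = 13*(-21) = -273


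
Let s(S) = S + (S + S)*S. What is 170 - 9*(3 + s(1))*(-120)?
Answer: 6650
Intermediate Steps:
s(S) = S + 2*S**2 (s(S) = S + (2*S)*S = S + 2*S**2)
170 - 9*(3 + s(1))*(-120) = 170 - 9*(3 + 1*(1 + 2*1))*(-120) = 170 - 9*(3 + 1*(1 + 2))*(-120) = 170 - 9*(3 + 1*3)*(-120) = 170 - 9*(3 + 3)*(-120) = 170 - 9*6*(-120) = 170 - 54*(-120) = 170 + 6480 = 6650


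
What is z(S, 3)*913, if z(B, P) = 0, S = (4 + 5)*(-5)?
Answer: 0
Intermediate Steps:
S = -45 (S = 9*(-5) = -45)
z(S, 3)*913 = 0*913 = 0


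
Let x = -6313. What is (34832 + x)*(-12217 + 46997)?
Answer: 991890820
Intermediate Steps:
(34832 + x)*(-12217 + 46997) = (34832 - 6313)*(-12217 + 46997) = 28519*34780 = 991890820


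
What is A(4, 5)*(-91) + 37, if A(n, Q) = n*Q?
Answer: -1783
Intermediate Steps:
A(n, Q) = Q*n
A(4, 5)*(-91) + 37 = (5*4)*(-91) + 37 = 20*(-91) + 37 = -1820 + 37 = -1783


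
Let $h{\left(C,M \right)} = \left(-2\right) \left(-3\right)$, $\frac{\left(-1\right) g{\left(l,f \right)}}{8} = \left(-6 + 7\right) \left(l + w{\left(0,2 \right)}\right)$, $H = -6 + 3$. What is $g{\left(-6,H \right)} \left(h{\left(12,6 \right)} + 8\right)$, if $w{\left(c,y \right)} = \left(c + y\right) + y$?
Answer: $224$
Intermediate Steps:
$H = -3$
$w{\left(c,y \right)} = c + 2 y$
$g{\left(l,f \right)} = -32 - 8 l$ ($g{\left(l,f \right)} = - 8 \left(-6 + 7\right) \left(l + \left(0 + 2 \cdot 2\right)\right) = - 8 \cdot 1 \left(l + \left(0 + 4\right)\right) = - 8 \cdot 1 \left(l + 4\right) = - 8 \cdot 1 \left(4 + l\right) = - 8 \left(4 + l\right) = -32 - 8 l$)
$h{\left(C,M \right)} = 6$
$g{\left(-6,H \right)} \left(h{\left(12,6 \right)} + 8\right) = \left(-32 - -48\right) \left(6 + 8\right) = \left(-32 + 48\right) 14 = 16 \cdot 14 = 224$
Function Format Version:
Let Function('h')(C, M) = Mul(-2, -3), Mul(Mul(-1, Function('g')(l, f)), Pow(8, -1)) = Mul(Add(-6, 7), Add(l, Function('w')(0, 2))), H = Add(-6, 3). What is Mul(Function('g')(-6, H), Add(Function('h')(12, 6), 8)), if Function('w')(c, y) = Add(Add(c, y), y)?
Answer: 224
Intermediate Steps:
H = -3
Function('w')(c, y) = Add(c, Mul(2, y))
Function('g')(l, f) = Add(-32, Mul(-8, l)) (Function('g')(l, f) = Mul(-8, Mul(Add(-6, 7), Add(l, Add(0, Mul(2, 2))))) = Mul(-8, Mul(1, Add(l, Add(0, 4)))) = Mul(-8, Mul(1, Add(l, 4))) = Mul(-8, Mul(1, Add(4, l))) = Mul(-8, Add(4, l)) = Add(-32, Mul(-8, l)))
Function('h')(C, M) = 6
Mul(Function('g')(-6, H), Add(Function('h')(12, 6), 8)) = Mul(Add(-32, Mul(-8, -6)), Add(6, 8)) = Mul(Add(-32, 48), 14) = Mul(16, 14) = 224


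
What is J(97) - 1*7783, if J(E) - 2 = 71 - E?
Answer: -7807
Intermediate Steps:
J(E) = 73 - E (J(E) = 2 + (71 - E) = 73 - E)
J(97) - 1*7783 = (73 - 1*97) - 1*7783 = (73 - 97) - 7783 = -24 - 7783 = -7807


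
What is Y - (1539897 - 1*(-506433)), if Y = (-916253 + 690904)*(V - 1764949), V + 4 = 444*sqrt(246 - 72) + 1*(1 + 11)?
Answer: 397725643079 - 100054956*sqrt(174) ≈ 3.9641e+11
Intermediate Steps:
V = 8 + 444*sqrt(174) (V = -4 + (444*sqrt(246 - 72) + 1*(1 + 11)) = -4 + (444*sqrt(174) + 1*12) = -4 + (444*sqrt(174) + 12) = -4 + (12 + 444*sqrt(174)) = 8 + 444*sqrt(174) ≈ 5864.8)
Y = 397727689409 - 100054956*sqrt(174) (Y = (-916253 + 690904)*((8 + 444*sqrt(174)) - 1764949) = -225349*(-1764941 + 444*sqrt(174)) = 397727689409 - 100054956*sqrt(174) ≈ 3.9641e+11)
Y - (1539897 - 1*(-506433)) = (397727689409 - 100054956*sqrt(174)) - (1539897 - 1*(-506433)) = (397727689409 - 100054956*sqrt(174)) - (1539897 + 506433) = (397727689409 - 100054956*sqrt(174)) - 1*2046330 = (397727689409 - 100054956*sqrt(174)) - 2046330 = 397725643079 - 100054956*sqrt(174)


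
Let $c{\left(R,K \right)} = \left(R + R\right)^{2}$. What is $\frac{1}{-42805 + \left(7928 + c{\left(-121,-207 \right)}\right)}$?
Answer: $\frac{1}{23687} \approx 4.2217 \cdot 10^{-5}$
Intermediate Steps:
$c{\left(R,K \right)} = 4 R^{2}$ ($c{\left(R,K \right)} = \left(2 R\right)^{2} = 4 R^{2}$)
$\frac{1}{-42805 + \left(7928 + c{\left(-121,-207 \right)}\right)} = \frac{1}{-42805 + \left(7928 + 4 \left(-121\right)^{2}\right)} = \frac{1}{-42805 + \left(7928 + 4 \cdot 14641\right)} = \frac{1}{-42805 + \left(7928 + 58564\right)} = \frac{1}{-42805 + 66492} = \frac{1}{23687}$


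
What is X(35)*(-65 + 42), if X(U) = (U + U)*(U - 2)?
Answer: -53130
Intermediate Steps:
X(U) = 2*U*(-2 + U) (X(U) = (2*U)*(-2 + U) = 2*U*(-2 + U))
X(35)*(-65 + 42) = (2*35*(-2 + 35))*(-65 + 42) = (2*35*33)*(-23) = 2310*(-23) = -53130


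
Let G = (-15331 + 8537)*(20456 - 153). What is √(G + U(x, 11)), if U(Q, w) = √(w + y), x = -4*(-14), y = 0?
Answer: √(-137938582 + √11) ≈ 11745.0*I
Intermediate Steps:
G = -137938582 (G = -6794*20303 = -137938582)
x = 56
U(Q, w) = √w (U(Q, w) = √(w + 0) = √w)
√(G + U(x, 11)) = √(-137938582 + √11)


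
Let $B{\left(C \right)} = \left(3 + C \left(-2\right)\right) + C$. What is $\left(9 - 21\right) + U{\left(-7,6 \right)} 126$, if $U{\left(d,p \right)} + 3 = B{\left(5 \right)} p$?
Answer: $-1902$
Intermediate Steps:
$B{\left(C \right)} = 3 - C$ ($B{\left(C \right)} = \left(3 - 2 C\right) + C = 3 - C$)
$U{\left(d,p \right)} = -3 - 2 p$ ($U{\left(d,p \right)} = -3 + \left(3 - 5\right) p = -3 - 2 p$)
$\left(9 - 21\right) + U{\left(-7,6 \right)} 126 = \left(9 - 21\right) + \left(-3 - 12\right) 126 = -12 - 1890 = -1902$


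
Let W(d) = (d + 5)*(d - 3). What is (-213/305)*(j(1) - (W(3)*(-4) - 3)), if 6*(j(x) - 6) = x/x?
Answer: -781/122 ≈ -6.4016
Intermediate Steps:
j(x) = 37/6 (j(x) = 6 + (x/x)/6 = 6 + (1/6)*1 = 6 + 1/6 = 37/6)
W(d) = (-3 + d)*(5 + d) (W(d) = (5 + d)*(-3 + d) = (-3 + d)*(5 + d))
(-213/305)*(j(1) - (W(3)*(-4) - 3)) = (-213/305)*(37/6 - ((-15 + 3**2 + 2*3)*(-4) - 3)) = (-213*1/305)*(37/6 - ((-15 + 9 + 6)*(-4) - 3)) = -213*(37/6 - (0*(-4) - 3))/305 = -213*(37/6 - (0 - 3))/305 = -213*(37/6 - 1*(-3))/305 = -213*(37/6 + 3)/305 = -213/305*55/6 = -781/122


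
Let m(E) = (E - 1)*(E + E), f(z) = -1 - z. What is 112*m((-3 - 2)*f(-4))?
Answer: 53760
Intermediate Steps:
m(E) = 2*E*(-1 + E) (m(E) = (-1 + E)*(2*E) = 2*E*(-1 + E))
112*m((-3 - 2)*f(-4)) = 112*(2*((-3 - 2)*(-1 - 1*(-4)))*(-1 + (-3 - 2)*(-1 - 1*(-4)))) = 112*(2*(-5*(-1 + 4))*(-1 - 5*(-1 + 4))) = 112*(2*(-5*3)*(-1 - 5*3)) = 112*(2*(-15)*(-1 - 15)) = 112*(2*(-15)*(-16)) = 112*480 = 53760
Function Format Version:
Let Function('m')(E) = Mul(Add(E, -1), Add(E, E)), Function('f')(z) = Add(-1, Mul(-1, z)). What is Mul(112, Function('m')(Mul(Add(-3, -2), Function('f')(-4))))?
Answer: 53760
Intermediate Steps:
Function('m')(E) = Mul(2, E, Add(-1, E)) (Function('m')(E) = Mul(Add(-1, E), Mul(2, E)) = Mul(2, E, Add(-1, E)))
Mul(112, Function('m')(Mul(Add(-3, -2), Function('f')(-4)))) = Mul(112, Mul(2, Mul(Add(-3, -2), Add(-1, Mul(-1, -4))), Add(-1, Mul(Add(-3, -2), Add(-1, Mul(-1, -4)))))) = Mul(112, Mul(2, Mul(-5, Add(-1, 4)), Add(-1, Mul(-5, Add(-1, 4))))) = Mul(112, Mul(2, Mul(-5, 3), Add(-1, Mul(-5, 3)))) = Mul(112, Mul(2, -15, Add(-1, -15))) = Mul(112, Mul(2, -15, -16)) = Mul(112, 480) = 53760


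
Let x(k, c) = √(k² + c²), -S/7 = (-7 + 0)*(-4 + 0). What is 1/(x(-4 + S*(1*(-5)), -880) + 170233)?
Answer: 170233/28977547313 - 16*√6746/28977547313 ≈ 5.8293e-6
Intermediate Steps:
S = -196 (S = -7*(-7 + 0)*(-4 + 0) = -(-49)*(-4) = -7*28 = -196)
x(k, c) = √(c² + k²)
1/(x(-4 + S*(1*(-5)), -880) + 170233) = 1/(√((-880)² + (-4 - 196*(-5))²) + 170233) = 1/(√(774400 + (-4 - 196*(-5))²) + 170233) = 1/(√(774400 + (-4 + 980)²) + 170233) = 1/(√(774400 + 976²) + 170233) = 1/(√(774400 + 952576) + 170233) = 1/(√1726976 + 170233) = 1/(16*√6746 + 170233) = 1/(170233 + 16*√6746)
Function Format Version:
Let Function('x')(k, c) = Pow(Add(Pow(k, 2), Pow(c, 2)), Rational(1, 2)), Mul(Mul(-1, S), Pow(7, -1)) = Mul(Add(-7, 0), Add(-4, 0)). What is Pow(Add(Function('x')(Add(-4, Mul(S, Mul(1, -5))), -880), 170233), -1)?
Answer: Add(Rational(170233, 28977547313), Mul(Rational(-16, 28977547313), Pow(6746, Rational(1, 2)))) ≈ 5.8293e-6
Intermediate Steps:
S = -196 (S = Mul(-7, Mul(Add(-7, 0), Add(-4, 0))) = Mul(-7, Mul(-7, -4)) = Mul(-7, 28) = -196)
Function('x')(k, c) = Pow(Add(Pow(c, 2), Pow(k, 2)), Rational(1, 2))
Pow(Add(Function('x')(Add(-4, Mul(S, Mul(1, -5))), -880), 170233), -1) = Pow(Add(Pow(Add(Pow(-880, 2), Pow(Add(-4, Mul(-196, Mul(1, -5))), 2)), Rational(1, 2)), 170233), -1) = Pow(Add(Pow(Add(774400, Pow(Add(-4, Mul(-196, -5)), 2)), Rational(1, 2)), 170233), -1) = Pow(Add(Pow(Add(774400, Pow(Add(-4, 980), 2)), Rational(1, 2)), 170233), -1) = Pow(Add(Pow(Add(774400, Pow(976, 2)), Rational(1, 2)), 170233), -1) = Pow(Add(Pow(Add(774400, 952576), Rational(1, 2)), 170233), -1) = Pow(Add(Pow(1726976, Rational(1, 2)), 170233), -1) = Pow(Add(Mul(16, Pow(6746, Rational(1, 2))), 170233), -1) = Pow(Add(170233, Mul(16, Pow(6746, Rational(1, 2)))), -1)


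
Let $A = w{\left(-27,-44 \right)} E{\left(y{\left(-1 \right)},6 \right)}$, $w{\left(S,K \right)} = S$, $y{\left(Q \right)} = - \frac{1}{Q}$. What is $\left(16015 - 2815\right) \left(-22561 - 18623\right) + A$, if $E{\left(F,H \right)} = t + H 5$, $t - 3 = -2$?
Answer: $-543629637$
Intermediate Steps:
$t = 1$ ($t = 3 - 2 = 1$)
$E{\left(F,H \right)} = 1 + 5 H$ ($E{\left(F,H \right)} = 1 + H 5 = 1 + 5 H$)
$A = -837$ ($A = - 27 \left(1 + 5 \cdot 6\right) = - 27 \left(1 + 30\right) = \left(-27\right) 31 = -837$)
$\left(16015 - 2815\right) \left(-22561 - 18623\right) + A = \left(16015 - 2815\right) \left(-22561 - 18623\right) - 837 = 13200 \left(-41184\right) - 837 = -543628800 - 837 = -543629637$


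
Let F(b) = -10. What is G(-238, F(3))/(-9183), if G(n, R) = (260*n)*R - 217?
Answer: -618583/9183 ≈ -67.362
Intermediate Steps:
G(n, R) = -217 + 260*R*n (G(n, R) = 260*R*n - 217 = -217 + 260*R*n)
G(-238, F(3))/(-9183) = (-217 + 260*(-10)*(-238))/(-9183) = (-217 + 618800)*(-1/9183) = 618583*(-1/9183) = -618583/9183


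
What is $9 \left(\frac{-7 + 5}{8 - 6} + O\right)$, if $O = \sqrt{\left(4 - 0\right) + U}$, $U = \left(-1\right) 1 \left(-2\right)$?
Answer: $-9 + 9 \sqrt{6} \approx 13.045$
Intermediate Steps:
$U = 2$ ($U = \left(-1\right) \left(-2\right) = 2$)
$O = \sqrt{6}$ ($O = \sqrt{\left(4 - 0\right) + 2} = \sqrt{\left(4 + 0\right) + 2} = \sqrt{4 + 2} = \sqrt{6} \approx 2.4495$)
$9 \left(\frac{-7 + 5}{8 - 6} + O\right) = 9 \left(\frac{-7 + 5}{8 - 6} + \sqrt{6}\right) = 9 \left(- \frac{2}{8 - 6} + \sqrt{6}\right) = 9 \left(- \frac{2}{2} + \sqrt{6}\right) = 9 \left(\left(-2\right) \frac{1}{2} + \sqrt{6}\right) = 9 \left(-1 + \sqrt{6}\right) = -9 + 9 \sqrt{6}$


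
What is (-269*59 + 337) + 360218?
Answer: 344684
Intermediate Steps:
(-269*59 + 337) + 360218 = (-15871 + 337) + 360218 = -15534 + 360218 = 344684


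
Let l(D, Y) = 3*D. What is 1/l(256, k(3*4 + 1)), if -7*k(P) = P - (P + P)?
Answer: 1/768 ≈ 0.0013021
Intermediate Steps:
k(P) = P/7 (k(P) = -(P - (P + P))/7 = -(P - 2*P)/7 = -(-1)*P/7 = P/7)
1/l(256, k(3*4 + 1)) = 1/(3*256) = 1/768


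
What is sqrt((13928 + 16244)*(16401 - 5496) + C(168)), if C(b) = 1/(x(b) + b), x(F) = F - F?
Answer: sqrt(2321605057002)/84 ≈ 18139.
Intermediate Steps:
x(F) = 0
C(b) = 1/b (C(b) = 1/(0 + b) = 1/b)
sqrt((13928 + 16244)*(16401 - 5496) + C(168)) = sqrt((13928 + 16244)*(16401 - 5496) + 1/168) = sqrt(30172*10905 + 1/168) = sqrt(329025660 + 1/168) = sqrt(55276310881/168) = sqrt(2321605057002)/84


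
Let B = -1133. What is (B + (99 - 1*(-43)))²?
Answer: 982081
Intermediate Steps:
(B + (99 - 1*(-43)))² = (-1133 + (99 - 1*(-43)))² = (-1133 + (99 + 43))² = (-1133 + 142)² = (-991)² = 982081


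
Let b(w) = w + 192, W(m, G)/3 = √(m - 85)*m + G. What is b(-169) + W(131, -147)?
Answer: -418 + 393*√46 ≈ 2247.5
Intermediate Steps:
W(m, G) = 3*G + 3*m*√(-85 + m) (W(m, G) = 3*(√(m - 85)*m + G) = 3*(√(-85 + m)*m + G) = 3*(m*√(-85 + m) + G) = 3*(G + m*√(-85 + m)) = 3*G + 3*m*√(-85 + m))
b(w) = 192 + w
b(-169) + W(131, -147) = (192 - 169) + (3*(-147) + 3*131*√(-85 + 131)) = 23 + (-441 + 3*131*√46) = 23 + (-441 + 393*√46) = -418 + 393*√46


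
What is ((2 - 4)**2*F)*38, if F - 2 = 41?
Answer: 6536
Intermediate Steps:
F = 43 (F = 2 + 41 = 43)
((2 - 4)**2*F)*38 = ((2 - 4)**2*43)*38 = ((-2)**2*43)*38 = (4*43)*38 = 172*38 = 6536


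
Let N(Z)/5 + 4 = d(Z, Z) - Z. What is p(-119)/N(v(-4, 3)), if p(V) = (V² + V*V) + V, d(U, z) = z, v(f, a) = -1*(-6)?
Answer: -28203/20 ≈ -1410.2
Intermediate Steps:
v(f, a) = 6
p(V) = V + 2*V² (p(V) = (V² + V²) + V = 2*V² + V = V + 2*V²)
N(Z) = -20 (N(Z) = -20 + 5*(Z - Z) = -20 + 5*0 = -20 + 0 = -20)
p(-119)/N(v(-4, 3)) = -119*(1 + 2*(-119))/(-20) = -119*(1 - 238)*(-1/20) = -119*(-237)*(-1/20) = 28203*(-1/20) = -28203/20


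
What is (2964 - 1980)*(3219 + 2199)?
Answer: 5331312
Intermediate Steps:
(2964 - 1980)*(3219 + 2199) = 984*5418 = 5331312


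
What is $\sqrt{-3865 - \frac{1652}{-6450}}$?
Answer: $\frac{i \sqrt{1607830071}}{645} \approx 62.167 i$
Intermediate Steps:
$\sqrt{-3865 - \frac{1652}{-6450}} = \sqrt{-3865 - - \frac{826}{3225}} = \sqrt{-3865 + \frac{826}{3225}} = \sqrt{- \frac{12463799}{3225}} = \frac{i \sqrt{1607830071}}{645}$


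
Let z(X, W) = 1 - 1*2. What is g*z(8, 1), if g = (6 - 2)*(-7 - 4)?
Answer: 44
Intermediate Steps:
z(X, W) = -1 (z(X, W) = 1 - 2 = -1)
g = -44 (g = 4*(-11) = -44)
g*z(8, 1) = -44*(-1) = 44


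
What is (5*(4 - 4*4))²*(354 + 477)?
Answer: 2991600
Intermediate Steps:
(5*(4 - 4*4))²*(354 + 477) = (5*(4 - 16))²*831 = (5*(-12))²*831 = (-60)²*831 = 3600*831 = 2991600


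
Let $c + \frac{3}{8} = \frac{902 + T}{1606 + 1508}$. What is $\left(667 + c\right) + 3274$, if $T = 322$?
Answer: $\frac{5454369}{1384} \approx 3941.0$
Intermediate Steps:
$c = \frac{25}{1384}$ ($c = - \frac{3}{8} + \frac{902 + 322}{1606 + 1508} = - \frac{3}{8} + \frac{1224}{3114} = - \frac{3}{8} + 1224 \cdot \frac{1}{3114} = - \frac{3}{8} + \frac{68}{173} = \frac{25}{1384} \approx 0.018064$)
$\left(667 + c\right) + 3274 = \left(667 + \frac{25}{1384}\right) + 3274 = \frac{923153}{1384} + 3274 = \frac{5454369}{1384}$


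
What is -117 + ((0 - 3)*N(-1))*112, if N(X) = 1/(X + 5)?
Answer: -201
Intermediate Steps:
N(X) = 1/(5 + X)
-117 + ((0 - 3)*N(-1))*112 = -117 + ((0 - 3)/(5 - 1))*112 = -117 - 3/4*112 = -117 - 3*¼*112 = -117 - ¾*112 = -117 - 84 = -201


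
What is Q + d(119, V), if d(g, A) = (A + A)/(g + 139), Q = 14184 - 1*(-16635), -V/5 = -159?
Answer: 1325482/43 ≈ 30825.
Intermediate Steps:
V = 795 (V = -5*(-159) = 795)
Q = 30819 (Q = 14184 + 16635 = 30819)
d(g, A) = 2*A/(139 + g) (d(g, A) = (2*A)/(139 + g) = 2*A/(139 + g))
Q + d(119, V) = 30819 + 2*795/(139 + 119) = 30819 + 2*795/258 = 30819 + 2*795*(1/258) = 30819 + 265/43 = 1325482/43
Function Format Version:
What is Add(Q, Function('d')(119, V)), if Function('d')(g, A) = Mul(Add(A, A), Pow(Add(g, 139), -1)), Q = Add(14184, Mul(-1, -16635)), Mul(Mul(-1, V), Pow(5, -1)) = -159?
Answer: Rational(1325482, 43) ≈ 30825.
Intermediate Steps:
V = 795 (V = Mul(-5, -159) = 795)
Q = 30819 (Q = Add(14184, 16635) = 30819)
Function('d')(g, A) = Mul(2, A, Pow(Add(139, g), -1)) (Function('d')(g, A) = Mul(Mul(2, A), Pow(Add(139, g), -1)) = Mul(2, A, Pow(Add(139, g), -1)))
Add(Q, Function('d')(119, V)) = Add(30819, Mul(2, 795, Pow(Add(139, 119), -1))) = Add(30819, Mul(2, 795, Pow(258, -1))) = Add(30819, Mul(2, 795, Rational(1, 258))) = Add(30819, Rational(265, 43)) = Rational(1325482, 43)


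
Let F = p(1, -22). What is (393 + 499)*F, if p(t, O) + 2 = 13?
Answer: 9812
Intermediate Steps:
p(t, O) = 11 (p(t, O) = -2 + 13 = 11)
F = 11
(393 + 499)*F = (393 + 499)*11 = 892*11 = 9812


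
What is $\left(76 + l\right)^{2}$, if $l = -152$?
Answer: $5776$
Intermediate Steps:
$\left(76 + l\right)^{2} = \left(76 - 152\right)^{2} = \left(-76\right)^{2} = 5776$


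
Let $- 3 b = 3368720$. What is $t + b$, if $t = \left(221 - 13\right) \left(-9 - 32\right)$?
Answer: $- \frac{3394304}{3} \approx -1.1314 \cdot 10^{6}$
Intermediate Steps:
$b = - \frac{3368720}{3}$ ($b = \left(- \frac{1}{3}\right) 3368720 = - \frac{3368720}{3} \approx -1.1229 \cdot 10^{6}$)
$t = -8528$ ($t = 208 \left(-9 - 32\right) = 208 \left(-41\right) = -8528$)
$t + b = -8528 - \frac{3368720}{3} = - \frac{3394304}{3}$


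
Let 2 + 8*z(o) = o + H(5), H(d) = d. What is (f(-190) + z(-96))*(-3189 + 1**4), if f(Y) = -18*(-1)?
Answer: -40647/2 ≈ -20324.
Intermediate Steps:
f(Y) = 18
z(o) = 3/8 + o/8 (z(o) = -1/4 + (o + 5)/8 = -1/4 + (5 + o)/8 = -1/4 + (5/8 + o/8) = 3/8 + o/8)
(f(-190) + z(-96))*(-3189 + 1**4) = (18 + (3/8 + (1/8)*(-96)))*(-3189 + 1**4) = (18 + (3/8 - 12))*(-3189 + 1) = (18 - 93/8)*(-3188) = (51/8)*(-3188) = -40647/2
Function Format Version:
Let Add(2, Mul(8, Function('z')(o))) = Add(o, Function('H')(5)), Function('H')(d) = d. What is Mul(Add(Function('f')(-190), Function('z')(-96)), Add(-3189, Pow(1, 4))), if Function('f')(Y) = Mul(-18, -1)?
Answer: Rational(-40647, 2) ≈ -20324.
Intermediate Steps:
Function('f')(Y) = 18
Function('z')(o) = Add(Rational(3, 8), Mul(Rational(1, 8), o)) (Function('z')(o) = Add(Rational(-1, 4), Mul(Rational(1, 8), Add(o, 5))) = Add(Rational(-1, 4), Mul(Rational(1, 8), Add(5, o))) = Add(Rational(-1, 4), Add(Rational(5, 8), Mul(Rational(1, 8), o))) = Add(Rational(3, 8), Mul(Rational(1, 8), o)))
Mul(Add(Function('f')(-190), Function('z')(-96)), Add(-3189, Pow(1, 4))) = Mul(Add(18, Add(Rational(3, 8), Mul(Rational(1, 8), -96))), Add(-3189, Pow(1, 4))) = Mul(Add(18, Add(Rational(3, 8), -12)), Add(-3189, 1)) = Mul(Add(18, Rational(-93, 8)), -3188) = Mul(Rational(51, 8), -3188) = Rational(-40647, 2)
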